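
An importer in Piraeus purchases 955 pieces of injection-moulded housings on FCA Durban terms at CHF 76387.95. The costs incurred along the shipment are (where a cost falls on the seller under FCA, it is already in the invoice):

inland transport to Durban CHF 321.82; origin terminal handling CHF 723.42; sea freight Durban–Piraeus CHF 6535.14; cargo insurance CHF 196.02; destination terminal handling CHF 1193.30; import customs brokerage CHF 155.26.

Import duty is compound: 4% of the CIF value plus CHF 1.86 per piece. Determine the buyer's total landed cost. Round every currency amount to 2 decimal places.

FCA: the seller delivers export-cleared goods to the carrier; the buyer bears costs from that point.
Already in the invoice (seller's account under FCA): inland to port — exclude.
CIF value = FCA price + origin terminal + freight + insurance = 76387.95 + 723.42 + 6535.14 + 196.02 = 83842.53
Ad valorem component: 83842.53 × 4% = 3353.70
Specific component: 955 × 1.86 = 1776.30
Import duty = 3353.70 + 1776.30 = 5130.00
Buyer bears: origin terminal 723.42 + freight 6535.14 + insurance 196.02 + destination terminal 1193.30 + brokerage 155.26 + duty 5130.00 = 13933.14
Landed cost = invoice 76387.95 + 13933.14 = 90321.09

Total landed cost: CHF 90321.09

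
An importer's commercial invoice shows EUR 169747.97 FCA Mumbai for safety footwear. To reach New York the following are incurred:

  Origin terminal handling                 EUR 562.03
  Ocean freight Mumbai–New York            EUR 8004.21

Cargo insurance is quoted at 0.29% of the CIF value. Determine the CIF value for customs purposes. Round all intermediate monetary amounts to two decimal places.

CIF value: EUR 178832.83

Let C be the CIF value. C = FCA price + pre-shipment costs + freight + 0.29% × C
C − 0.29% × C = 169747.97 + 562.03 + 8004.21
0.9971 × C = 178314.21
C = 178314.21 / 0.9971 = 178832.83
Insurance premium = 0.29% × 178832.83 = 518.62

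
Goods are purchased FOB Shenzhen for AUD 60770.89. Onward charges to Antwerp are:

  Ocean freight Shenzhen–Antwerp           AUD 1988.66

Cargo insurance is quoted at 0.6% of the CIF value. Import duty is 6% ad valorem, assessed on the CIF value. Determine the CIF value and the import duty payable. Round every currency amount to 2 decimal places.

CIF value: AUD 63138.38; import duty: AUD 3788.30

Let C be the CIF value. C = FOB price + freight + 0.6% × C
C − 0.6% × C = 60770.89 + 1988.66
0.994 × C = 62759.55
C = 62759.55 / 0.994 = 63138.38
Insurance premium = 0.6% × 63138.38 = 378.83
Import duty = 63138.38 × 6% = 3788.30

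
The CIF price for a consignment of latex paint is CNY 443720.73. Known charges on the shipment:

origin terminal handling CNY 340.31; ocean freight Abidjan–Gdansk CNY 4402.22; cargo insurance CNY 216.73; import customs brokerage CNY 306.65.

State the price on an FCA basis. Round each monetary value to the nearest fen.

FCA price: CNY 438761.47

Not relevant to the conversion: brokerage — on the buyer under both terms; not part of either seller's price.
From CIF to FCA, the seller no longer bears: origin terminal, freight, insurance.
FCA price = 443720.73 − 340.31 − 4402.22 − 216.73 = 438761.47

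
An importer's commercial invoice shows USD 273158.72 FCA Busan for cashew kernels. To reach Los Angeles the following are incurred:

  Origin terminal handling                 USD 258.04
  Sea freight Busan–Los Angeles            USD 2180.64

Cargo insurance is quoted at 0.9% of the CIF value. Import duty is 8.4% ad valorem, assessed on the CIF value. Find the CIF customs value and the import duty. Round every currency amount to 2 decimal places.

CIF value: USD 278100.30; import duty: USD 23360.43

Let C be the CIF value. C = FCA price + pre-shipment costs + freight + 0.9% × C
C − 0.9% × C = 273158.72 + 258.04 + 2180.64
0.991 × C = 275597.40
C = 275597.40 / 0.991 = 278100.30
Insurance premium = 0.9% × 278100.30 = 2502.90
Import duty = 278100.30 × 8.4% = 23360.43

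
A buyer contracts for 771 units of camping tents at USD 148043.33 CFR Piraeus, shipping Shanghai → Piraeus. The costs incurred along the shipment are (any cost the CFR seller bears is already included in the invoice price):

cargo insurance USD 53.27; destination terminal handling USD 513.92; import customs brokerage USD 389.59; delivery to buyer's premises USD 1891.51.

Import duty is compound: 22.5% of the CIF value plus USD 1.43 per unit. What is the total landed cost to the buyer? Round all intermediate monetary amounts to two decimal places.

Total landed cost: USD 185315.89

CFR: the seller pays costs through ocean freight to the destination port, but not insurance.
CIF value = CFR price + insurance = 148043.33 + 53.27 = 148096.60
Ad valorem component: 148096.60 × 22.5% = 33321.74
Specific component: 771 × 1.43 = 1102.53
Import duty = 33321.74 + 1102.53 = 34424.27
Buyer bears: insurance 53.27 + destination terminal 513.92 + brokerage 389.59 + delivery 1891.51 + duty 34424.27 = 37272.56
Landed cost = invoice 148043.33 + 37272.56 = 185315.89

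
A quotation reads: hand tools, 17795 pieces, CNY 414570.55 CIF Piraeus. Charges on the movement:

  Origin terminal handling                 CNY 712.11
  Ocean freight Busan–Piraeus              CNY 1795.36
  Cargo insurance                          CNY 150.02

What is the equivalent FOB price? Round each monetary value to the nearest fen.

FOB price: CNY 412625.17

Not relevant to the conversion: origin terminal — on the seller under both CIF and FOB; already in the CIF price and stays in the FOB price.
From CIF to FOB, the seller no longer bears: freight, insurance.
FOB price = 414570.55 − 1795.36 − 150.02 = 412625.17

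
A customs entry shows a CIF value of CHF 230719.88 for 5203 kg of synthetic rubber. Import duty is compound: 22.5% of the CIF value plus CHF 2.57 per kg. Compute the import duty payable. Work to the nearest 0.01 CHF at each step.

Ad valorem component: 230719.88 × 22.5% = 51911.97
Specific component: 5203 × 2.57 = 13371.71
Import duty = 51911.97 + 13371.71 = 65283.68

Import duty: CHF 65283.68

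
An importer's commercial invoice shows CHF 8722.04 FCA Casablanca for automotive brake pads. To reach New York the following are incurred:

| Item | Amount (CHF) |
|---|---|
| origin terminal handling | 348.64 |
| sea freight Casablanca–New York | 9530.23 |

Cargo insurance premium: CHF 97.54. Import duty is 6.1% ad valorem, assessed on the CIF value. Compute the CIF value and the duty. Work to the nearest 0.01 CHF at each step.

CIF = FCA price + pre-shipment costs + freight + insurance
CIF = 8722.04 + 348.64 + 9530.23 + 97.54 = 18698.45
Import duty = 18698.45 × 6.1% = 1140.61

CIF value: CHF 18698.45; import duty: CHF 1140.61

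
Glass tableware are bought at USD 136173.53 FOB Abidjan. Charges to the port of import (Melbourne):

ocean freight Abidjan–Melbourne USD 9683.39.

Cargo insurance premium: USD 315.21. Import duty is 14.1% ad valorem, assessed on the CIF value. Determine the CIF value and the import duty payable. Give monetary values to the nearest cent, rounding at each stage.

CIF = FOB price + freight + insurance
CIF = 136173.53 + 9683.39 + 315.21 = 146172.13
Import duty = 146172.13 × 14.1% = 20610.27

CIF value: USD 146172.13; import duty: USD 20610.27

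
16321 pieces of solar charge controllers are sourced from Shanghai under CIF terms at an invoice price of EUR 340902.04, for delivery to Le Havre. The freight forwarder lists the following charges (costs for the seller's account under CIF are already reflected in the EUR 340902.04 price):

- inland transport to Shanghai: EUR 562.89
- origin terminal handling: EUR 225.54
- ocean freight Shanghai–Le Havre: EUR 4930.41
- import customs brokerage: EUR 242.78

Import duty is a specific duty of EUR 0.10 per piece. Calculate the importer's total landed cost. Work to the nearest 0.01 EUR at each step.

Total landed cost: EUR 342776.92

CIF: the seller pays costs through ocean freight and marine insurance to the destination port.
Already in the invoice (seller's account under CIF): inland to port, origin terminal, freight — exclude.
The CIF price already equals the CIF value: 340902.04
Import duty = 16321 × 0.10 = 1632.10
Buyer bears: brokerage 242.78 + duty 1632.10 = 1874.88
Landed cost = invoice 340902.04 + 1874.88 = 342776.92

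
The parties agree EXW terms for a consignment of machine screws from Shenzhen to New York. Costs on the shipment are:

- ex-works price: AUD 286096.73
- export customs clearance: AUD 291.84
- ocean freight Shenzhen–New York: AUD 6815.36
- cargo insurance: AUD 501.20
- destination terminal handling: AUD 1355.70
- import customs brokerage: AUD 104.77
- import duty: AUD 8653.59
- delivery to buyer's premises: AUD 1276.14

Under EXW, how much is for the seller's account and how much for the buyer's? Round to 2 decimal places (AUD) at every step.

Seller: AUD 286096.73; buyer: AUD 18998.60

EXW: the seller makes goods available at their premises; the buyer bears all onward costs.
Seller's account: goods 286096.73 = 286096.73
Buyer's account: export clearance 291.84 + freight 6815.36 + insurance 501.20 + destination terminal 1355.70 + brokerage 104.77 + duty 8653.59 + delivery 1276.14 = 18998.60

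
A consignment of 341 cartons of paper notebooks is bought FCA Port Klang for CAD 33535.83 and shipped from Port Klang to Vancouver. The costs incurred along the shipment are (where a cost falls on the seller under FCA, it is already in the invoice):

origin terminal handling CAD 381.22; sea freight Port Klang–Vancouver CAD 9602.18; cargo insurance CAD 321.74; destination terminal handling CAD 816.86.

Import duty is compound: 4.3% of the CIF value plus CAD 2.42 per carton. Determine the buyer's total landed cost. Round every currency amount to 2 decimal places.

Total landed cost: CAD 47368.21

FCA: the seller delivers export-cleared goods to the carrier; the buyer bears costs from that point.
CIF value = FCA price + origin terminal + freight + insurance = 33535.83 + 381.22 + 9602.18 + 321.74 = 43840.97
Ad valorem component: 43840.97 × 4.3% = 1885.16
Specific component: 341 × 2.42 = 825.22
Import duty = 1885.16 + 825.22 = 2710.38
Buyer bears: origin terminal 381.22 + freight 9602.18 + insurance 321.74 + destination terminal 816.86 + duty 2710.38 = 13832.38
Landed cost = invoice 33535.83 + 13832.38 = 47368.21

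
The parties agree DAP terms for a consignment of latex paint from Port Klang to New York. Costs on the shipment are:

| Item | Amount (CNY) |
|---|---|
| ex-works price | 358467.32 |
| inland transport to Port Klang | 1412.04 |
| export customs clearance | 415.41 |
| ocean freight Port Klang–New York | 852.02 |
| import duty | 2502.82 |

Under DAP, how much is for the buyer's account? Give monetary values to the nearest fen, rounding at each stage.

DAP: the seller bears all costs to the named destination except import duty and clearance.
Seller's account: goods 358467.32 + inland to port 1412.04 + export clearance 415.41 + freight 852.02 = 361146.79
Buyer's account: duty 2502.82 = 2502.82

Buyer's account: CNY 2502.82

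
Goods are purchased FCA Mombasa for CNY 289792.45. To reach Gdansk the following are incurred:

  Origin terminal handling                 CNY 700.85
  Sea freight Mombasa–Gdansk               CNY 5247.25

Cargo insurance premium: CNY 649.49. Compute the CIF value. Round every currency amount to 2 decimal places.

CIF = FCA price + pre-shipment costs + freight + insurance
CIF = 289792.45 + 700.85 + 5247.25 + 649.49 = 296390.04

CIF value: CNY 296390.04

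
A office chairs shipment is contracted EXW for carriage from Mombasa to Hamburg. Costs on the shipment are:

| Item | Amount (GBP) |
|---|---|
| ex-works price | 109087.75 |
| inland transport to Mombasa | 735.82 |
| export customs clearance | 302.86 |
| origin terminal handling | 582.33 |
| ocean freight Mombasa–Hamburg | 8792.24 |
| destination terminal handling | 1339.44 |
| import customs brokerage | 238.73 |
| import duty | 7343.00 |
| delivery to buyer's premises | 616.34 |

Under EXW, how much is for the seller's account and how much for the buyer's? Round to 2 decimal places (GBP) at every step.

EXW: the seller makes goods available at their premises; the buyer bears all onward costs.
Seller's account: goods 109087.75 = 109087.75
Buyer's account: inland to port 735.82 + export clearance 302.86 + origin terminal 582.33 + freight 8792.24 + destination terminal 1339.44 + brokerage 238.73 + duty 7343.00 + delivery 616.34 = 19950.76

Seller: GBP 109087.75; buyer: GBP 19950.76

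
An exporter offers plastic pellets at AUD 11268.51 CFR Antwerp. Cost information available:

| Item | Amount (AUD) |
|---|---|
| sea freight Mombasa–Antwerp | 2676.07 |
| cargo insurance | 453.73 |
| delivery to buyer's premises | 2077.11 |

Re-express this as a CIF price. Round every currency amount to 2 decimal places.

CIF price: AUD 11722.24

Not relevant to the conversion: freight — on the seller under both CFR and CIF; already in the CFR price and stays in the CIF price. delivery — on the buyer under both terms; not part of either seller's price.
From CFR to CIF, the seller additionally bears: insurance.
CIF price = 11268.51 + 453.73 = 11722.24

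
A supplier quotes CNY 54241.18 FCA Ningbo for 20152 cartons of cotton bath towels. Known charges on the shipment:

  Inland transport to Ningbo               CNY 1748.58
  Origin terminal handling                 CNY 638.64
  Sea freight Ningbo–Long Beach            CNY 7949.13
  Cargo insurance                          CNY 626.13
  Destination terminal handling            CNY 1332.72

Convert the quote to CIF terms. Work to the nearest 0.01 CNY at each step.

CIF price: CNY 63455.08

Not relevant to the conversion: inland to port — on the seller under both FCA and CIF; already in the FCA price and stays in the CIF price. destination terminal — on the buyer under both terms; not part of either seller's price.
From FCA to CIF, the seller additionally bears: origin terminal, freight, insurance.
CIF price = 54241.18 + 638.64 + 7949.13 + 626.13 = 63455.08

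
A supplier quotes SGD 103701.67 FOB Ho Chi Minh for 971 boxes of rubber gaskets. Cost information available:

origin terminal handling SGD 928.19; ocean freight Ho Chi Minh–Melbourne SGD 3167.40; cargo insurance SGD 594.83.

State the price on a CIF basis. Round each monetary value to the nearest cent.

Not relevant to the conversion: origin terminal — on the seller under both FOB and CIF; already in the FOB price and stays in the CIF price.
From FOB to CIF, the seller additionally bears: freight, insurance.
CIF price = 103701.67 + 3167.40 + 594.83 = 107463.90

CIF price: SGD 107463.90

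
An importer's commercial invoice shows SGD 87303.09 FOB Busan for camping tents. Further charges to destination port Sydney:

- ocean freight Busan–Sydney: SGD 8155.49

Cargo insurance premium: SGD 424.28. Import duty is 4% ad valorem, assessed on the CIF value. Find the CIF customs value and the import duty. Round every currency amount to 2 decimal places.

CIF = FOB price + freight + insurance
CIF = 87303.09 + 8155.49 + 424.28 = 95882.86
Import duty = 95882.86 × 4% = 3835.31

CIF value: SGD 95882.86; import duty: SGD 3835.31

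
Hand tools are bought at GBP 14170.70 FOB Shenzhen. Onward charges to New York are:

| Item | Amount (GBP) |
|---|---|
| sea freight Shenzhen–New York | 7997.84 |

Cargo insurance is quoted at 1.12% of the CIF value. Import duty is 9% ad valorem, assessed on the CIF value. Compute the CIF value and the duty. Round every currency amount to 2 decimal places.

CIF value: GBP 22419.64; import duty: GBP 2017.77

Let C be the CIF value. C = FOB price + freight + 1.12% × C
C − 1.12% × C = 14170.70 + 7997.84
0.9888 × C = 22168.54
C = 22168.54 / 0.9888 = 22419.64
Insurance premium = 1.12% × 22419.64 = 251.10
Import duty = 22419.64 × 9% = 2017.77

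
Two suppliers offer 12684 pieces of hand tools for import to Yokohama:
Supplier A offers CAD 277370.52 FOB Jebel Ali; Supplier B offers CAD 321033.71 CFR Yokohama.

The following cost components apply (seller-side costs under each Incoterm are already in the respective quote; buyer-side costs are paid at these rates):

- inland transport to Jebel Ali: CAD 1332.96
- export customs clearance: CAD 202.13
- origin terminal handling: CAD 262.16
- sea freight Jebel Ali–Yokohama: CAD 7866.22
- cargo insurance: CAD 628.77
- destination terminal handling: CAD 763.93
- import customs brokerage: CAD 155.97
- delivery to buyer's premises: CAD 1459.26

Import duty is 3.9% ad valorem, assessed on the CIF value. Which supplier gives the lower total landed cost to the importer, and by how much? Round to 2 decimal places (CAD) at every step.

Supplier A (FOB):
CIF value = FOB price + freight + insurance = 277370.52 + 7866.22 + 628.77 = 285865.51
Import duty = 285865.51 × 3.9% = 11148.75
Buyer bears (A): 7866.22 + 628.77 + 763.93 + 155.97 + 1459.26 = 10874.15
Landed cost (A) = invoice 277370.52 + 10874.15 + duty 11148.75 = 299393.42
Supplier B (CFR):
CIF value = CFR price + insurance = 321033.71 + 628.77 = 321662.48
Import duty = 321662.48 × 3.9% = 12544.84
Buyer bears (B): 628.77 + 763.93 + 155.97 + 1459.26 = 3007.93
Landed cost (B) = invoice 321033.71 + 3007.93 + duty 12544.84 = 336586.48
Difference = |299393.42 − 336586.48| = 37193.06

Supplier A is cheaper by CAD 37193.06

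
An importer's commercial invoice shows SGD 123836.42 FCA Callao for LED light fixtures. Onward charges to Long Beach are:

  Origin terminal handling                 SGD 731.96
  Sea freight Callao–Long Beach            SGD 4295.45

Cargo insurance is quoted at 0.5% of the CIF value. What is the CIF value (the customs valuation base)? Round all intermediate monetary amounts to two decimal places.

CIF value: SGD 129511.39

Let C be the CIF value. C = FCA price + pre-shipment costs + freight + 0.5% × C
C − 0.5% × C = 123836.42 + 731.96 + 4295.45
0.995 × C = 128863.83
C = 128863.83 / 0.995 = 129511.39
Insurance premium = 0.5% × 129511.39 = 647.56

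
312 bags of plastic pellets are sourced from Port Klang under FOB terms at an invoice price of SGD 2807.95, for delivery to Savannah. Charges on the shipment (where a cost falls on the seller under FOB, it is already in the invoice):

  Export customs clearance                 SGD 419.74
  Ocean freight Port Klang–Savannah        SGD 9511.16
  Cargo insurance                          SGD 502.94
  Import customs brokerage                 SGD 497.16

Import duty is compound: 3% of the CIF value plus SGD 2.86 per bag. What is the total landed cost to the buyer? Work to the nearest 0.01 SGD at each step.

Total landed cost: SGD 14596.19

FOB: the seller bears costs until goods are on board at the origin port; the buyer bears freight, insurance and all costs thereafter.
Already in the invoice (seller's account under FOB): export clearance — exclude.
CIF value = FOB price + freight + insurance = 2807.95 + 9511.16 + 502.94 = 12822.05
Ad valorem component: 12822.05 × 3% = 384.66
Specific component: 312 × 2.86 = 892.32
Import duty = 384.66 + 892.32 = 1276.98
Buyer bears: freight 9511.16 + insurance 502.94 + brokerage 497.16 + duty 1276.98 = 11788.24
Landed cost = invoice 2807.95 + 11788.24 = 14596.19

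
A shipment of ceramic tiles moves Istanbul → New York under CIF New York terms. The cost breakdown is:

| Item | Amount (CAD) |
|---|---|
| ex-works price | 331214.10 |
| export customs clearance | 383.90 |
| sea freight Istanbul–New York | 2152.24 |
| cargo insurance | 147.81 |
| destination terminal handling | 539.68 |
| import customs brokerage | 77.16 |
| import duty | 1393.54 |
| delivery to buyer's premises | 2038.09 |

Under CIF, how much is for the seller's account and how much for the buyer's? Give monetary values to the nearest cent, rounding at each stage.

Seller: CAD 333898.05; buyer: CAD 4048.47

CIF: the seller pays costs through ocean freight and marine insurance to the destination port.
Seller's account: goods 331214.10 + export clearance 383.90 + freight 2152.24 + insurance 147.81 = 333898.05
Buyer's account: destination terminal 539.68 + brokerage 77.16 + duty 1393.54 + delivery 2038.09 = 4048.47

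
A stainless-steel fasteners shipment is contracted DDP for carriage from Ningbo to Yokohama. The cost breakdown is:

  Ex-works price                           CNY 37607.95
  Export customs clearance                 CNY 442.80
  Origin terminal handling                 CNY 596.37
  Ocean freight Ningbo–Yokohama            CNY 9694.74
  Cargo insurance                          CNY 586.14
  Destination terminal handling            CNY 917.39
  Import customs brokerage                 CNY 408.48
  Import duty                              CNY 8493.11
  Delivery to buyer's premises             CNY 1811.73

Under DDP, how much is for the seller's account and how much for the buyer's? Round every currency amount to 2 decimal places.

Seller: CNY 60558.71; buyer: CNY 0.00

DDP: the seller bears all costs including import duty.
Seller's account: goods 37607.95 + export clearance 442.80 + origin terminal 596.37 + freight 9694.74 + insurance 586.14 + destination terminal 917.39 + brokerage 408.48 + duty 8493.11 + delivery 1811.73 = 60558.71
Buyer's account: 0.00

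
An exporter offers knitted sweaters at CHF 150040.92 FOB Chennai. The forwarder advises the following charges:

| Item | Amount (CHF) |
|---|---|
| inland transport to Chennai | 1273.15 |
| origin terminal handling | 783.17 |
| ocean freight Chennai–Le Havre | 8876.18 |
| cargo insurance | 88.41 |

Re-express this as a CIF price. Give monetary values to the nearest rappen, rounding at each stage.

CIF price: CHF 159005.51

Not relevant to the conversion: inland to port, origin terminal — on the seller under both FOB and CIF; already in the FOB price and stays in the CIF price.
From FOB to CIF, the seller additionally bears: freight, insurance.
CIF price = 150040.92 + 8876.18 + 88.41 = 159005.51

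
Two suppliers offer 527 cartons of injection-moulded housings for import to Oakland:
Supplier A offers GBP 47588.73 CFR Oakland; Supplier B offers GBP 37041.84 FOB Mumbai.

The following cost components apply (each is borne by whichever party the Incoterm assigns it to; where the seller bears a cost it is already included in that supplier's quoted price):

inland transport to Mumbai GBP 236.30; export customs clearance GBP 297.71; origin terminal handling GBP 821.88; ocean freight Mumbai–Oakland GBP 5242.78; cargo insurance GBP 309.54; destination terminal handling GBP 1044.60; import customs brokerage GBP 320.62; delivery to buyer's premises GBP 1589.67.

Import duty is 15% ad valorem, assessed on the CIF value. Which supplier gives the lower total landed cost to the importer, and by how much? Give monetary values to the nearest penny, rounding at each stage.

Supplier A (CFR):
CIF value = CFR price + insurance = 47588.73 + 309.54 = 47898.27
Import duty = 47898.27 × 15% = 7184.74
Buyer bears (A): 309.54 + 1044.60 + 320.62 + 1589.67 = 3264.43
Landed cost (A) = invoice 47588.73 + 3264.43 + duty 7184.74 = 58037.90
Supplier B (FOB):
CIF value = FOB price + freight + insurance = 37041.84 + 5242.78 + 309.54 = 42594.16
Import duty = 42594.16 × 15% = 6389.12
Buyer bears (B): 5242.78 + 309.54 + 1044.60 + 320.62 + 1589.67 = 8507.21
Landed cost (B) = invoice 37041.84 + 8507.21 + duty 6389.12 = 51938.17
Difference = |58037.90 − 51938.17| = 6099.73

Supplier B is cheaper by GBP 6099.73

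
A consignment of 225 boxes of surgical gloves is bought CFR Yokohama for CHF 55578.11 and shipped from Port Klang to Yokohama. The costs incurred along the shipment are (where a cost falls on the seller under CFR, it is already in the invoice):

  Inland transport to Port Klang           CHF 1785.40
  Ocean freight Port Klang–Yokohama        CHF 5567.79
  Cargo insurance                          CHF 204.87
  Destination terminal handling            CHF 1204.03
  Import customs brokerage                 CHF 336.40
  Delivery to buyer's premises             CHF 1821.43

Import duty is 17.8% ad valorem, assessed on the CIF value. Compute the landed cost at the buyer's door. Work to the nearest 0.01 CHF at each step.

CFR: the seller pays costs through ocean freight to the destination port, but not insurance.
Already in the invoice (seller's account under CFR): inland to port, freight — exclude.
CIF value = CFR price + insurance = 55578.11 + 204.87 = 55782.98
Import duty = 55782.98 × 17.8% = 9929.37
Buyer bears: insurance 204.87 + destination terminal 1204.03 + brokerage 336.40 + delivery 1821.43 + duty 9929.37 = 13496.10
Landed cost = invoice 55578.11 + 13496.10 = 69074.21

Total landed cost: CHF 69074.21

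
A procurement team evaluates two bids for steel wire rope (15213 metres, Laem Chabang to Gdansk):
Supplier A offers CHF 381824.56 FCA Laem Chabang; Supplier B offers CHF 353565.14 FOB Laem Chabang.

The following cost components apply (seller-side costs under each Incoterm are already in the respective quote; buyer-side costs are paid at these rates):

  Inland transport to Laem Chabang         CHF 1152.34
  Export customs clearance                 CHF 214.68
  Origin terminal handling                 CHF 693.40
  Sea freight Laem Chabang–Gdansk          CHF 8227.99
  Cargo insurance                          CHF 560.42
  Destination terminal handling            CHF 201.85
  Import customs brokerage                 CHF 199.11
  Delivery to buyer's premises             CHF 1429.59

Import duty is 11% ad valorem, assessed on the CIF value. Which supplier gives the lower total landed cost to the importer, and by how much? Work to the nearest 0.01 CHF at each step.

Supplier B is cheaper by CHF 32137.63

Supplier A (FCA):
CIF value = FCA price + origin terminal + freight + insurance = 381824.56 + 693.40 + 8227.99 + 560.42 = 391306.37
Import duty = 391306.37 × 11% = 43043.70
Buyer bears (A): 693.40 + 8227.99 + 560.42 + 201.85 + 199.11 + 1429.59 = 11312.36
Landed cost (A) = invoice 381824.56 + 11312.36 + duty 43043.70 = 436180.62
Supplier B (FOB):
CIF value = FOB price + freight + insurance = 353565.14 + 8227.99 + 560.42 = 362353.55
Import duty = 362353.55 × 11% = 39858.89
Buyer bears (B): 8227.99 + 560.42 + 201.85 + 199.11 + 1429.59 = 10618.96
Landed cost (B) = invoice 353565.14 + 10618.96 + duty 39858.89 = 404042.99
Difference = |436180.62 − 404042.99| = 32137.63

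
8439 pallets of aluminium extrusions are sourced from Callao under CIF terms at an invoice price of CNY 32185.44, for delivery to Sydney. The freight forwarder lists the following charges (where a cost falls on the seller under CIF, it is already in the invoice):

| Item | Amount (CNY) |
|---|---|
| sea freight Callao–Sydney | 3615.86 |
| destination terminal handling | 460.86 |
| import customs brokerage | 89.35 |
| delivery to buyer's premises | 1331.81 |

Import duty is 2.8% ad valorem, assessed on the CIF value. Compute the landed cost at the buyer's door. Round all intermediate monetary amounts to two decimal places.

Total landed cost: CNY 34968.65

CIF: the seller pays costs through ocean freight and marine insurance to the destination port.
Already in the invoice (seller's account under CIF): freight — exclude.
The CIF price already equals the CIF value: 32185.44
Import duty = 32185.44 × 2.8% = 901.19
Buyer bears: destination terminal 460.86 + brokerage 89.35 + delivery 1331.81 + duty 901.19 = 2783.21
Landed cost = invoice 32185.44 + 2783.21 = 34968.65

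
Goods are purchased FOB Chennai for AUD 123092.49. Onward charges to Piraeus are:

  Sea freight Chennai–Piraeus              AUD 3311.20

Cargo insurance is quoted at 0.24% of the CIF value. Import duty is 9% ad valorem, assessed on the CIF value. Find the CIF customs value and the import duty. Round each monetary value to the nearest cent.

CIF value: AUD 126707.79; import duty: AUD 11403.70

Let C be the CIF value. C = FOB price + freight + 0.24% × C
C − 0.24% × C = 123092.49 + 3311.20
0.9976 × C = 126403.69
C = 126403.69 / 0.9976 = 126707.79
Insurance premium = 0.24% × 126707.79 = 304.10
Import duty = 126707.79 × 9% = 11403.70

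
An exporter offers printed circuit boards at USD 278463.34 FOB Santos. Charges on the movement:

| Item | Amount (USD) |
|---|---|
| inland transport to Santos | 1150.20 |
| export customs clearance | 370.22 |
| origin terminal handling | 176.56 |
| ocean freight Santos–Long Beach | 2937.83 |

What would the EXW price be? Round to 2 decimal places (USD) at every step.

Not relevant to the conversion: freight — on the buyer under both terms; not part of either seller's price.
From FOB to EXW, the seller no longer bears: inland to port, export clearance, origin terminal.
EXW price = 278463.34 − 1150.20 − 370.22 − 176.56 = 276766.36

EXW price: USD 276766.36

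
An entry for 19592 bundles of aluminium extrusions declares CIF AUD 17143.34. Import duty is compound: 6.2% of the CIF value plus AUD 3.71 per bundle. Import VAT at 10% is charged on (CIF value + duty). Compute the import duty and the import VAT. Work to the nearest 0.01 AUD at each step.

Import duty: AUD 73749.21; import VAT: AUD 9089.26

Ad valorem component: 17143.34 × 6.2% = 1062.89
Specific component: 19592 × 3.71 = 72686.32
Import duty = 1062.89 + 72686.32 = 73749.21
VAT base = CIF + duty = 17143.34 + 73749.21 = 90892.55
Import VAT = 90892.55 × 10% = 9089.26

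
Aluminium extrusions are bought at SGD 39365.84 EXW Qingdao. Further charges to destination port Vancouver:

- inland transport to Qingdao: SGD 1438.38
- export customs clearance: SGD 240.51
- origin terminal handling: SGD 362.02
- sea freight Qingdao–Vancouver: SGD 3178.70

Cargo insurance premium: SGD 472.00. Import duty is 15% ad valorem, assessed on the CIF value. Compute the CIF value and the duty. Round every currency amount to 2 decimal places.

CIF value: SGD 45057.45; import duty: SGD 6758.62

CIF = EXW price + pre-shipment costs + freight + insurance
CIF = 39365.84 + 1438.38 + 240.51 + 362.02 + 3178.70 + 472.00 = 45057.45
Import duty = 45057.45 × 15% = 6758.62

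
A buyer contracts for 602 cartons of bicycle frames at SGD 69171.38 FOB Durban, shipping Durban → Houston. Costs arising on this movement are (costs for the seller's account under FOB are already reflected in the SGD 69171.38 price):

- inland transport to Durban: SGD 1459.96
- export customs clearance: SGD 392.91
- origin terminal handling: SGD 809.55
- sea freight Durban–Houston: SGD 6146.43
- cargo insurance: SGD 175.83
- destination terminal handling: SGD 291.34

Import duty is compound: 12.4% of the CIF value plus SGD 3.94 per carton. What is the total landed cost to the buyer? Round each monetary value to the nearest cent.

FOB: the seller bears costs until goods are on board at the origin port; the buyer bears freight, insurance and all costs thereafter.
Already in the invoice (seller's account under FOB): inland to port, export clearance, origin terminal — exclude.
CIF value = FOB price + freight + insurance = 69171.38 + 6146.43 + 175.83 = 75493.64
Ad valorem component: 75493.64 × 12.4% = 9361.21
Specific component: 602 × 3.94 = 2371.88
Import duty = 9361.21 + 2371.88 = 11733.09
Buyer bears: freight 6146.43 + insurance 175.83 + destination terminal 291.34 + duty 11733.09 = 18346.69
Landed cost = invoice 69171.38 + 18346.69 = 87518.07

Total landed cost: SGD 87518.07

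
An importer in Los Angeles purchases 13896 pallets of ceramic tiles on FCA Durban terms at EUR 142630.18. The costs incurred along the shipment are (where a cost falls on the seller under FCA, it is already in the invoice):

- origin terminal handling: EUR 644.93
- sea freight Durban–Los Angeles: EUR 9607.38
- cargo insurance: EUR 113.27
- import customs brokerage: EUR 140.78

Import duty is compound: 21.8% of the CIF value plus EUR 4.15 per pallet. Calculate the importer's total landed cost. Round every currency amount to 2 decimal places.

Total landed cost: EUR 244158.02

FCA: the seller delivers export-cleared goods to the carrier; the buyer bears costs from that point.
CIF value = FCA price + origin terminal + freight + insurance = 142630.18 + 644.93 + 9607.38 + 113.27 = 152995.76
Ad valorem component: 152995.76 × 21.8% = 33353.08
Specific component: 13896 × 4.15 = 57668.40
Import duty = 33353.08 + 57668.40 = 91021.48
Buyer bears: origin terminal 644.93 + freight 9607.38 + insurance 113.27 + brokerage 140.78 + duty 91021.48 = 101527.84
Landed cost = invoice 142630.18 + 101527.84 = 244158.02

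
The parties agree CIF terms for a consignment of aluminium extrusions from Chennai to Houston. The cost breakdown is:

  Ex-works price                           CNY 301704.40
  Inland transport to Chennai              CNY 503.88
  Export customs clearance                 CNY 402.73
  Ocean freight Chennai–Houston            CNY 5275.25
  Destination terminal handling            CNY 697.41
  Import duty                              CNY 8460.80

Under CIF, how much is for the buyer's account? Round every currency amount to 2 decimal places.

Buyer's account: CNY 9158.21

CIF: the seller pays costs through ocean freight and marine insurance to the destination port.
Seller's account: goods 301704.40 + inland to port 503.88 + export clearance 402.73 + freight 5275.25 = 307886.26
Buyer's account: destination terminal 697.41 + duty 8460.80 = 9158.21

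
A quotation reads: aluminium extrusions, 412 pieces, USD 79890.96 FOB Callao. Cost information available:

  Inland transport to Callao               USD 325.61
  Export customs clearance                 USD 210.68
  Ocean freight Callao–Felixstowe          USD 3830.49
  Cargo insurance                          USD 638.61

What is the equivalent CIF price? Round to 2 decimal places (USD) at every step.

Not relevant to the conversion: inland to port, export clearance — on the seller under both FOB and CIF; already in the FOB price and stays in the CIF price.
From FOB to CIF, the seller additionally bears: freight, insurance.
CIF price = 79890.96 + 3830.49 + 638.61 = 84360.06

CIF price: USD 84360.06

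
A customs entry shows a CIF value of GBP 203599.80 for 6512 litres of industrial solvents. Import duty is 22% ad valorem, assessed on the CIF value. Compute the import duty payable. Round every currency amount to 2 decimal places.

Import duty: GBP 44791.96

Import duty = 203599.80 × 22% = 44791.96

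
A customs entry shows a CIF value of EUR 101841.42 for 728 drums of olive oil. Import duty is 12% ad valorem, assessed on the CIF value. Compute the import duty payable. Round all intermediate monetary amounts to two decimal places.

Import duty = 101841.42 × 12% = 12220.97

Import duty: EUR 12220.97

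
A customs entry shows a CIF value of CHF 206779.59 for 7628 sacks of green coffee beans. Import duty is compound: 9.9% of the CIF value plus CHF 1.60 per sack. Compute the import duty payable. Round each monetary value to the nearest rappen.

Ad valorem component: 206779.59 × 9.9% = 20471.18
Specific component: 7628 × 1.60 = 12204.80
Import duty = 20471.18 + 12204.80 = 32675.98

Import duty: CHF 32675.98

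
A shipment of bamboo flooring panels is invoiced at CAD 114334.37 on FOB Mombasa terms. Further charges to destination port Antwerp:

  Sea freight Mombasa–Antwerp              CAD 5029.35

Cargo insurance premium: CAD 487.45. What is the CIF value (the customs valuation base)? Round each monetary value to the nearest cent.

CIF = FOB price + freight + insurance
CIF = 114334.37 + 5029.35 + 487.45 = 119851.17

CIF value: CAD 119851.17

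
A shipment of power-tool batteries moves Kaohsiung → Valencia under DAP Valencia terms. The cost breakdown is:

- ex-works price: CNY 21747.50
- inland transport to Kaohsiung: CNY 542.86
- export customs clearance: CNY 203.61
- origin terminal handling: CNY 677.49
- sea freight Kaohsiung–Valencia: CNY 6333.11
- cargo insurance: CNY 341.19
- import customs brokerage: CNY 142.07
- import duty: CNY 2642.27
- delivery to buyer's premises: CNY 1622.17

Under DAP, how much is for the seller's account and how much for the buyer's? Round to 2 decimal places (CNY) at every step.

DAP: the seller bears all costs to the named destination except import duty and clearance.
Seller's account: goods 21747.50 + inland to port 542.86 + export clearance 203.61 + origin terminal 677.49 + freight 6333.11 + insurance 341.19 + delivery 1622.17 = 31467.93
Buyer's account: brokerage 142.07 + duty 2642.27 = 2784.34

Seller: CNY 31467.93; buyer: CNY 2784.34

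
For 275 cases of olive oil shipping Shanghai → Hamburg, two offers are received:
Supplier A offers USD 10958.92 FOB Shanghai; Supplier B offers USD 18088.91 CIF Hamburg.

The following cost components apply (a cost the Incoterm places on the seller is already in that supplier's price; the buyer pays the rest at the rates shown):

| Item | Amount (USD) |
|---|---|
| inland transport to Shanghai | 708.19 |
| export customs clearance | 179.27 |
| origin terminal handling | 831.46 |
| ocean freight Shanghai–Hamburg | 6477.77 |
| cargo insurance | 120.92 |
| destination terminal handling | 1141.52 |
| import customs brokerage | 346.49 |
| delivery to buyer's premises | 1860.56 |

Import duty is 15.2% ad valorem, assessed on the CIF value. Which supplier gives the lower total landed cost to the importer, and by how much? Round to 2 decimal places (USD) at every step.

Supplier A (FOB):
CIF value = FOB price + freight + insurance = 10958.92 + 6477.77 + 120.92 = 17557.61
Import duty = 17557.61 × 15.2% = 2668.76
Buyer bears (A): 6477.77 + 120.92 + 1141.52 + 346.49 + 1860.56 = 9947.26
Landed cost (A) = invoice 10958.92 + 9947.26 + duty 2668.76 = 23574.94
Supplier B (CIF):
The CIF price already equals the CIF value: 18088.91
Import duty = 18088.91 × 15.2% = 2749.51
Buyer bears (B): 1141.52 + 346.49 + 1860.56 = 3348.57
Landed cost (B) = invoice 18088.91 + 3348.57 + duty 2749.51 = 24186.99
Difference = |23574.94 − 24186.99| = 612.05

Supplier A is cheaper by USD 612.05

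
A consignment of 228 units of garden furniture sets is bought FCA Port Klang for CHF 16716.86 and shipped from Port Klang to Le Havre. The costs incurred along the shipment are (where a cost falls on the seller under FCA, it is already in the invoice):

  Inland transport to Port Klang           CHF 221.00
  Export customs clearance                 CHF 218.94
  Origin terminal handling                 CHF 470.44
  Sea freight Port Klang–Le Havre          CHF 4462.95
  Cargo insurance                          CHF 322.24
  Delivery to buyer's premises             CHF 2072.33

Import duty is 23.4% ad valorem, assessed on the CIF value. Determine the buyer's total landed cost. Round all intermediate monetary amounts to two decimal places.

FCA: the seller delivers export-cleared goods to the carrier; the buyer bears costs from that point.
Already in the invoice (seller's account under FCA): inland to port, export clearance — exclude.
CIF value = FCA price + origin terminal + freight + insurance = 16716.86 + 470.44 + 4462.95 + 322.24 = 21972.49
Import duty = 21972.49 × 23.4% = 5141.56
Buyer bears: origin terminal 470.44 + freight 4462.95 + insurance 322.24 + delivery 2072.33 + duty 5141.56 = 12469.52
Landed cost = invoice 16716.86 + 12469.52 = 29186.38

Total landed cost: CHF 29186.38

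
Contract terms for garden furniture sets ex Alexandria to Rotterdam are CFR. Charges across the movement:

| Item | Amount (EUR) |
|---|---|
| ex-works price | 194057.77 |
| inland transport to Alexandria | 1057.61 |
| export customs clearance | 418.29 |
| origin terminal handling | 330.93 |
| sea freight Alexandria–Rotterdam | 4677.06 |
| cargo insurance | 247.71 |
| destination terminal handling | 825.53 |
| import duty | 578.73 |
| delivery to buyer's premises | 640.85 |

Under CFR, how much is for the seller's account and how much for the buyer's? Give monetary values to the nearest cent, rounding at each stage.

CFR: the seller pays costs through ocean freight to the destination port, but not insurance.
Seller's account: goods 194057.77 + inland to port 1057.61 + export clearance 418.29 + origin terminal 330.93 + freight 4677.06 = 200541.66
Buyer's account: insurance 247.71 + destination terminal 825.53 + duty 578.73 + delivery 640.85 = 2292.82

Seller: EUR 200541.66; buyer: EUR 2292.82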